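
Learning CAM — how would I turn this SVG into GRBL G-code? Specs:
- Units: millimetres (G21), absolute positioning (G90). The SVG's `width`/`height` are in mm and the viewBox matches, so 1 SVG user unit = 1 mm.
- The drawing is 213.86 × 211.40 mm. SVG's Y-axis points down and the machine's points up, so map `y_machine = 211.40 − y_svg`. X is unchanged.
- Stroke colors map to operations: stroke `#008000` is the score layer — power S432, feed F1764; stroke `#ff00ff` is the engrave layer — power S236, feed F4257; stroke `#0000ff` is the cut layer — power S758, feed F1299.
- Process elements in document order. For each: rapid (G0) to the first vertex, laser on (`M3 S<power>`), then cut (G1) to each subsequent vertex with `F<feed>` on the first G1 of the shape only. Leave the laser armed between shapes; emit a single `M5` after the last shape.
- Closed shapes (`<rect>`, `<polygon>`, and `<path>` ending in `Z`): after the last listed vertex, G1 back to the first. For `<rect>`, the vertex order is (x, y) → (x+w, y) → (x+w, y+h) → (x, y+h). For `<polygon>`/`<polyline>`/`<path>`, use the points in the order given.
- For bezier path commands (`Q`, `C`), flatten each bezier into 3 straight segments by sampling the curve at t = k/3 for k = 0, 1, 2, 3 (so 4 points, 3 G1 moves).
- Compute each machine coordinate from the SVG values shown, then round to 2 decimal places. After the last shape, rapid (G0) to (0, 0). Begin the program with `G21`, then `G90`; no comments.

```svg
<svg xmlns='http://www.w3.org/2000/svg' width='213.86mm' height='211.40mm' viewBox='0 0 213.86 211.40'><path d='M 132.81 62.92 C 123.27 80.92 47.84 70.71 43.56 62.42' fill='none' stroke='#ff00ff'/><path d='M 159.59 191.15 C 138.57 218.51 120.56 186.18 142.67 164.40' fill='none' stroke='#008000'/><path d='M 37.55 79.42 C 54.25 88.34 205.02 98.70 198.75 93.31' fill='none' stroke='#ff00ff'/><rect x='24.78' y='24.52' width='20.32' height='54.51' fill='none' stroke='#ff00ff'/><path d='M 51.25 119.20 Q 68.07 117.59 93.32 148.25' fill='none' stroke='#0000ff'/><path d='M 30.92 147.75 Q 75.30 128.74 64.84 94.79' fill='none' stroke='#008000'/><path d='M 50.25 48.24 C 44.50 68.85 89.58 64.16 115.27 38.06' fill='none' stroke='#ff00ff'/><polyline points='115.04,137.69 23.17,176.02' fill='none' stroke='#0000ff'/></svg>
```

G21
G90
G0 X132.81 Y148.48
M3 S236
G1 X106.38 Y138.77 F4257
G1 X66.48 Y141.17
G1 X43.56 Y148.98
G0 X159.59 Y20.25
M3 S432
G1 X140.95 Y10.19 F1764
G1 X132.56 Y24.30
G1 X142.67 Y47.00
G0 X37.55 Y131.98
M3 S236
G1 X88.16 Y123.22 F4257
G1 X163.46 Y117.31
G1 X198.75 Y118.09
G0 X24.78 Y186.88
M3 S236
G1 X45.10 Y186.88 F4257
G1 X45.10 Y132.37
G1 X24.78 Y132.37
G1 X24.78 Y186.88
G0 X51.25 Y92.20
M3 S758
G1 X63.40 Y89.69 F1299
G1 X77.42 Y80.00
G1 X93.32 Y63.15
G0 X30.92 Y63.65
M3 S432
G1 X54.41 Y77.98 F1764
G1 X65.72 Y95.64
G1 X64.84 Y116.61
G0 X50.25 Y163.16
M3 S236
G1 X58.84 Y150.84 F4257
G1 X85.72 Y154.52
G1 X115.27 Y173.34
G0 X115.04 Y73.71
M3 S758
G1 X23.17 Y35.38 F1299
M5
G0 X0.00 Y0.00

Since the viewBox matches the mm dimensions, user units are millimetres directly. The only transform is the Y-flip y_m = 211.40 − y_svg.

Shape 1 is a cubic bezier drawn with `<path>`. Its stroke #ff00ff means engrave at S236, F4257. After flipping Y the toolpath is (132.81,148.48) → (106.38,138.77) → (66.48,141.17) → (43.56,148.98).

Shape 2 is a cubic bezier drawn with `<path>`. Its stroke #008000 means score at S432, F1764. After flipping Y the toolpath is (159.59,20.25) → (140.95,10.19) → (132.56,24.30) → (142.67,47.00).

Shape 3 is a cubic bezier drawn with `<path>`. Its stroke #ff00ff means engrave at S236, F4257. After flipping Y the toolpath is (37.55,131.98) → (88.16,123.22) → (163.46,117.31) → (198.75,118.09).

Shape 4 is a rectangle drawn with `<rect>`. Its stroke #ff00ff means engrave at S236, F4257. After flipping Y the toolpath is (24.78,186.88) → (45.10,186.88) → (45.10,132.37) → (24.78,132.37) → (24.78,186.88), returning to the start.

Shape 5 is a quadratic bezier drawn with `<path>`. Its stroke #0000ff means cut at S758, F1299. After flipping Y the toolpath is (51.25,92.20) → (63.40,89.69) → (77.42,80.00) → (93.32,63.15).

Shape 6 is a quadratic bezier drawn with `<path>`. Its stroke #008000 means score at S432, F1764. After flipping Y the toolpath is (30.92,63.65) → (54.41,77.98) → (65.72,95.64) → (64.84,116.61).

Shape 7 is a cubic bezier drawn with `<path>`. Its stroke #ff00ff means engrave at S236, F4257. After flipping Y the toolpath is (50.25,163.16) → (58.84,150.84) → (85.72,154.52) → (115.27,173.34).

Shape 8 is a line segment drawn with `<polyline>`. Its stroke #0000ff means cut at S758, F1299. After flipping Y the toolpath is (115.04,73.71) → (23.17,35.38).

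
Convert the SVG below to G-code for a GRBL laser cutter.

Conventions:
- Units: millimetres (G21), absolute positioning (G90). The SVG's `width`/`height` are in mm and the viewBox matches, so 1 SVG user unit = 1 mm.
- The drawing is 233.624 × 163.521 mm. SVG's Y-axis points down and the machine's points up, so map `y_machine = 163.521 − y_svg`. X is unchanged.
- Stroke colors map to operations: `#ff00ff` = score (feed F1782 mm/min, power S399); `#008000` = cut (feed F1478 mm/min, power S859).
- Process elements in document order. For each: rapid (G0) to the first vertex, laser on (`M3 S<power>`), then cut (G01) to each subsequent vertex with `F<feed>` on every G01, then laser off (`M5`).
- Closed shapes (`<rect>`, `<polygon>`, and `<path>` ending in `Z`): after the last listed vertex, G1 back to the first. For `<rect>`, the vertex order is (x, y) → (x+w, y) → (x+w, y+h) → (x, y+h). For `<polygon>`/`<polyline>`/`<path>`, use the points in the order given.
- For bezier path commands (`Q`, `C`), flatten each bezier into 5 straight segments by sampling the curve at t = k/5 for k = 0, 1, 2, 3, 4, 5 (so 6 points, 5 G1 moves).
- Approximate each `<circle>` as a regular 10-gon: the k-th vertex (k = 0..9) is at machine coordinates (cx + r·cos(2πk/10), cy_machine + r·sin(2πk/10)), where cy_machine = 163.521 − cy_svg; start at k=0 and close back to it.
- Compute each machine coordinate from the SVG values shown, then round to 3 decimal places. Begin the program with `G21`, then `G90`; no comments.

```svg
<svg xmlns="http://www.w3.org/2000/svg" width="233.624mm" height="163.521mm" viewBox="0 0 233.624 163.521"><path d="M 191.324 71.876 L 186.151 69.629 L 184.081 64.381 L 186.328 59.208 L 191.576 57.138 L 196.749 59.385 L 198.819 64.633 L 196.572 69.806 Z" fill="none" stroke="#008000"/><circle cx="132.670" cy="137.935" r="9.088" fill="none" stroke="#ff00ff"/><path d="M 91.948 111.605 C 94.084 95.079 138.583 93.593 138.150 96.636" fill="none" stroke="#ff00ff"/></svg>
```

Since the viewBox matches the mm dimensions, user units are millimetres directly. The only transform is the Y-flip y_m = 163.521 − y_svg.

Shape 1 is a regular polygon drawn with `<path>`. Its stroke #008000 means cut at S859, F1478. After flipping Y the toolpath is (191.324,91.645) → (186.151,93.892) → (184.081,99.140) → (186.328,104.313) → (191.576,106.383) → (196.749,104.136) → (198.819,98.888) → (196.572,93.715) → (191.324,91.645), returning to the start.

Shape 2 is a circle drawn with `<circle>`. Its stroke #ff00ff means score at S399, F1782. After flipping Y the toolpath is (141.758,25.586) → (140.022,30.928) → (135.478,34.229) → (129.862,34.229) → (125.318,30.928) → (123.582,25.586) → (125.318,20.244) → (129.862,16.943) → (135.478,16.943) → (140.022,20.244) → (141.758,25.586), returning to the start.

Shape 3 is a cubic bezier drawn with `<path>`. Its stroke #ff00ff means score at S399, F1782. After flipping Y the toolpath is (91.948,51.916) → (97.615,60.111) → (109.259,65.201) → (122.689,67.690) → (133.716,68.083) → (138.150,66.885).

G21
G90
G0 X191.324 Y91.645
M3 S859
G01 X186.151 Y93.892 F1478
G01 X184.081 Y99.140 F1478
G01 X186.328 Y104.313 F1478
G01 X191.576 Y106.383 F1478
G01 X196.749 Y104.136 F1478
G01 X198.819 Y98.888 F1478
G01 X196.572 Y93.715 F1478
G01 X191.324 Y91.645 F1478
M5
G0 X141.758 Y25.586
M3 S399
G01 X140.022 Y30.928 F1782
G01 X135.478 Y34.229 F1782
G01 X129.862 Y34.229 F1782
G01 X125.318 Y30.928 F1782
G01 X123.582 Y25.586 F1782
G01 X125.318 Y20.244 F1782
G01 X129.862 Y16.943 F1782
G01 X135.478 Y16.943 F1782
G01 X140.022 Y20.244 F1782
G01 X141.758 Y25.586 F1782
M5
G0 X91.948 Y51.916
M3 S399
G01 X97.615 Y60.111 F1782
G01 X109.259 Y65.201 F1782
G01 X122.689 Y67.690 F1782
G01 X133.716 Y68.083 F1782
G01 X138.150 Y66.885 F1782
M5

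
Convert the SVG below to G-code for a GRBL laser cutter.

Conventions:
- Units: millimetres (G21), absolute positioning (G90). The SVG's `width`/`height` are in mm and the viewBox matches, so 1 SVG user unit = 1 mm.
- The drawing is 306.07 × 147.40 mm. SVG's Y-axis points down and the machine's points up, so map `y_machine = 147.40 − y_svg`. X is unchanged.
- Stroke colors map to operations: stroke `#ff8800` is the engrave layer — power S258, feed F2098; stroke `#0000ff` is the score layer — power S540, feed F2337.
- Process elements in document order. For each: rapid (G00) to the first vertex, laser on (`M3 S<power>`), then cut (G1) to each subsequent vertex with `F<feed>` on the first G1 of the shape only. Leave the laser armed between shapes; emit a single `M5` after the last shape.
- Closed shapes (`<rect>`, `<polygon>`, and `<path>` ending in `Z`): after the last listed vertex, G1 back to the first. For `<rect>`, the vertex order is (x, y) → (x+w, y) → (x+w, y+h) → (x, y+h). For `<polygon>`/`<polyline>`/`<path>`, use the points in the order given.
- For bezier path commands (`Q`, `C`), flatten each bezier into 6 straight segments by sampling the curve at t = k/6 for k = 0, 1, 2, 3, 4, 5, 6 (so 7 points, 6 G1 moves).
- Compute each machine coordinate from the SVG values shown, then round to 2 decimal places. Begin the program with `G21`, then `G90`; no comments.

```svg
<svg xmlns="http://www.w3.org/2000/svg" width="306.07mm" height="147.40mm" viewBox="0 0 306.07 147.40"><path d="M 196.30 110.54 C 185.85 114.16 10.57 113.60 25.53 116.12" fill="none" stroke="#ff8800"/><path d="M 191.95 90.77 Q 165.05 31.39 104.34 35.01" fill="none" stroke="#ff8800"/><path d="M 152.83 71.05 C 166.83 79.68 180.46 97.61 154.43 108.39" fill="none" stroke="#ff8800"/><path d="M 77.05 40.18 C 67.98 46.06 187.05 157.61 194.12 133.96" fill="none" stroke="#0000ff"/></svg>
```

Since the viewBox matches the mm dimensions, user units are millimetres directly. The only transform is the Y-flip y_m = 147.40 − y_svg.

Shape 1 is a cubic bezier drawn with `<path>`. Its stroke #ff8800 means engrave at S258, F2098. After flipping Y the toolpath is (196.30,36.86) → (178.98,35.36) → (144.06,34.36) → (101.39,33.66) → (60.83,33.04) → (32.26,32.32) → (25.53,31.28).

Shape 2 is a quadratic bezier drawn with `<path>`. Its stroke #ff8800 means engrave at S258, F2098. After flipping Y the toolpath is (191.95,56.63) → (182.04,74.67) → (170.26,89.22) → (156.60,100.26) → (141.06,107.80) → (123.64,111.85) → (104.34,112.39).

Shape 3 is a cubic bezier drawn with `<path>`. Its stroke #ff8800 means engrave at S258, F2098. After flipping Y the toolpath is (152.83,76.35) → (159.62,71.34) → (165.25,65.23) → (168.64,58.49) → (168.70,51.56) → (164.32,44.92) → (154.43,39.01).

Shape 4 is a cubic bezier drawn with `<path>`. Its stroke #0000ff means score at S540, F2337. After flipping Y the toolpath is (77.05,107.22) → (82.08,96.59) → (101.80,75.04) → (129.53,49.26) → (158.61,25.94) → (182.36,11.77) → (194.12,13.44).

G21
G90
G00 X196.30 Y36.86
M3 S258
G1 X178.98 Y35.36 F2098
G1 X144.06 Y34.36
G1 X101.39 Y33.66
G1 X60.83 Y33.04
G1 X32.26 Y32.32
G1 X25.53 Y31.28
G00 X191.95 Y56.63
M3 S258
G1 X182.04 Y74.67 F2098
G1 X170.26 Y89.22
G1 X156.60 Y100.26
G1 X141.06 Y107.80
G1 X123.64 Y111.85
G1 X104.34 Y112.39
G00 X152.83 Y76.35
M3 S258
G1 X159.62 Y71.34 F2098
G1 X165.25 Y65.23
G1 X168.64 Y58.49
G1 X168.70 Y51.56
G1 X164.32 Y44.92
G1 X154.43 Y39.01
G00 X77.05 Y107.22
M3 S540
G1 X82.08 Y96.59 F2337
G1 X101.80 Y75.04
G1 X129.53 Y49.26
G1 X158.61 Y25.94
G1 X182.36 Y11.77
G1 X194.12 Y13.44
M5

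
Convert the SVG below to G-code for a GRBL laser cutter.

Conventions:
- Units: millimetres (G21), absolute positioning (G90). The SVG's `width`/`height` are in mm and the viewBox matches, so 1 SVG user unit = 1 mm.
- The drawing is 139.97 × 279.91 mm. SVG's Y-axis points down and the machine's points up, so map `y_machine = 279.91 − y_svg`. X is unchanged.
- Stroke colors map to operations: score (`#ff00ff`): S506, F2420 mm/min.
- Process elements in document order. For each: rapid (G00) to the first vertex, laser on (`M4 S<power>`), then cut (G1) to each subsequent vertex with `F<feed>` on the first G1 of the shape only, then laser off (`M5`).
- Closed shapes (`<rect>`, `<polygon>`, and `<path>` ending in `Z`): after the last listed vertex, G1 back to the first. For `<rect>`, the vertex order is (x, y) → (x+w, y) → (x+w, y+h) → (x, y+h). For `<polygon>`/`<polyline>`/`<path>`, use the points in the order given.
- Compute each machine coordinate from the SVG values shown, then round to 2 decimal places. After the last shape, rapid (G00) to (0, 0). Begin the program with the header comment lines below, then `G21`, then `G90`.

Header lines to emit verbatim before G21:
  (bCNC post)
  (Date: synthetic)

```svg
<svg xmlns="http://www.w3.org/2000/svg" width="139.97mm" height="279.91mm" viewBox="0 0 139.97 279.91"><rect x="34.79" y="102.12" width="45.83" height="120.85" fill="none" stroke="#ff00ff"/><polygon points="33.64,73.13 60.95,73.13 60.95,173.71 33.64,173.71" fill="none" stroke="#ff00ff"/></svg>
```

Since the viewBox matches the mm dimensions, user units are millimetres directly. The only transform is the Y-flip y_m = 279.91 − y_svg.

Shape 1 is a rectangle drawn with `<rect>`. Its stroke #ff00ff means score at S506, F2420. After flipping Y the toolpath is (34.79,177.79) → (80.62,177.79) → (80.62,56.94) → (34.79,56.94) → (34.79,177.79), returning to the start.

Shape 2 is a rectangle drawn with `<polygon>`. Its stroke #ff00ff means score at S506, F2420. After flipping Y the toolpath is (33.64,206.78) → (60.95,206.78) → (60.95,106.20) → (33.64,106.20) → (33.64,206.78), returning to the start.

(bCNC post)
(Date: synthetic)
G21
G90
G00 X34.79 Y177.79
M4 S506
G1 X80.62 Y177.79 F2420
G1 X80.62 Y56.94
G1 X34.79 Y56.94
G1 X34.79 Y177.79
M5
G00 X33.64 Y206.78
M4 S506
G1 X60.95 Y206.78 F2420
G1 X60.95 Y106.20
G1 X33.64 Y106.20
G1 X33.64 Y206.78
M5
G00 X0.00 Y0.00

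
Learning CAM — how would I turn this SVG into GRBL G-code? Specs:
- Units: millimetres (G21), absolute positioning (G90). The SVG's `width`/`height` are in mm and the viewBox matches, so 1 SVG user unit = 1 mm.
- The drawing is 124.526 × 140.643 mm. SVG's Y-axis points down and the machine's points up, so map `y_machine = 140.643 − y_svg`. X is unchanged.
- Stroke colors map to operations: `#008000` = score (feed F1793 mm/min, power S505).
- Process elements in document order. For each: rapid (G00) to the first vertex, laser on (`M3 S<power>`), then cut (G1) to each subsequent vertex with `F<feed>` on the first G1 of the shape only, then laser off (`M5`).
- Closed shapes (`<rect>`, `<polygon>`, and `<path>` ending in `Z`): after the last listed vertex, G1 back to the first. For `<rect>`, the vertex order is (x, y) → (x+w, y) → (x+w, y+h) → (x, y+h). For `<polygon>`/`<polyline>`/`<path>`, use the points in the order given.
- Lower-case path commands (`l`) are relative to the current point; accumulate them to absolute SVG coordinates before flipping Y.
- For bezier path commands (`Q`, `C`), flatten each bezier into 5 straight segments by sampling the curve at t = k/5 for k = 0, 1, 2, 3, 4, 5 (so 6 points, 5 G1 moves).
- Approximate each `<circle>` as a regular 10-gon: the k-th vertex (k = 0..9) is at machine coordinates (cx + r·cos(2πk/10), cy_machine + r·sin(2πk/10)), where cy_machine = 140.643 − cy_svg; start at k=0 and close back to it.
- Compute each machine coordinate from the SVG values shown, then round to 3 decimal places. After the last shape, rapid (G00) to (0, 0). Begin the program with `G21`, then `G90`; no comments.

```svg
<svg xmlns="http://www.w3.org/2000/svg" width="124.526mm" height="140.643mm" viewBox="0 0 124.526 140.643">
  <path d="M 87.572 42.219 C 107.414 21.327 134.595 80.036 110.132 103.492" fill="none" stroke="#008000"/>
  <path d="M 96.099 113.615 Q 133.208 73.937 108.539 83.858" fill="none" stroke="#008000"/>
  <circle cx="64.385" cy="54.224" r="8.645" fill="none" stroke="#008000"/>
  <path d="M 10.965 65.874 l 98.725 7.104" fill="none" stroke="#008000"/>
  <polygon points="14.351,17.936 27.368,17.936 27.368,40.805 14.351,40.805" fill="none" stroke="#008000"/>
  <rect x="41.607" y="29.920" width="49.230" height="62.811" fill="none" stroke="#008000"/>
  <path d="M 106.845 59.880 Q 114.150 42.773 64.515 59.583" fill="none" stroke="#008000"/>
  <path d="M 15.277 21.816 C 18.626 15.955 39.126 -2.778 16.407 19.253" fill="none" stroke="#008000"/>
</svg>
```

viewBox `0 0 124.526 140.643` with mm width/height → 1 unit = 1 mm. Flip: y_m = 140.643 − y_svg.

**Shape 1** — `<path>` cubic bezier, stroke `#008000` → score (S505, F1793). Control points (SVG): P0=(87.572,42.219), P1=(107.414,21.327), P2=(134.595,80.036), P3=(110.132,103.492); sampled at t=k/5. Machine vertices: (87.572,98.424) → (99.886,102.326) → (111.130,92.637) → (118.473,74.869) → (119.084,54.536) → (110.132,37.151). Open path.

**Shape 2** — `<path>` quadratic bezier, stroke `#008000` → score (S505, F1793). Control points (SVG): P0=(96.099,113.615), P1=(133.208,73.937), P2=(108.539,83.858); sampled at t=k/5. Machine vertices: (96.099,27.028) → (108.471,40.915) → (115.902,50.835) → (118.390,56.786) → (115.935,58.769) → (108.539,56.785). Open path.

**Shape 3** — `<circle>` circle, stroke `#008000` → score (S505, F1793). Machine vertices: (73.030,86.419) → (71.379,91.500) → (67.056,94.641) → (61.714,94.641) → (57.391,91.500) → (55.740,86.419) → (57.391,81.338) → (61.714,78.197) → (67.056,78.197) → (71.379,81.338) → (73.030,86.419). Closed: final G1 returns to the first vertex.

**Shape 4** — `<path>` line segment, stroke `#008000` → score (S505, F1793). Machine vertices: (10.965,74.769) → (109.690,67.665). Open path.

**Shape 5** — `<polygon>` rectangle, stroke `#008000` → score (S505, F1793). Machine vertices: (14.351,122.707) → (27.368,122.707) → (27.368,99.838) → (14.351,99.838) → (14.351,122.707). Closed: final G1 returns to the first vertex.

**Shape 6** — `<rect>` rectangle, stroke `#008000` → score (S505, F1793). Machine vertices: (41.607,110.723) → (90.837,110.723) → (90.837,47.912) → (41.607,47.912) → (41.607,110.723). Closed: final G1 returns to the first vertex.

**Shape 7** — `<path>` quadratic bezier, stroke `#008000` → score (S505, F1793). Control points (SVG): P0=(106.845,59.880), P1=(114.150,42.773), P2=(64.515,59.583); sampled at t=k/5. Machine vertices: (106.845,80.763) → (107.489,86.249) → (103.579,89.022) → (95.113,89.081) → (82.091,86.427) → (64.515,81.060). Open path.

**Shape 8** — `<path>` cubic bezier, stroke `#008000` → score (S505, F1793). Control points (SVG): P0=(15.277,21.816), P1=(18.626,15.955), P2=(39.126,-2.778), P3=(16.407,19.253); sampled at t=k/5. Machine vertices: (15.277,118.827) → (18.862,123.459) → (23.665,128.606) → (26.788,131.693) → (25.335,130.146) → (16.407,121.390). Open path.

G21
G90
G00 X87.572 Y98.424
M3 S505
G1 X99.886 Y102.326 F1793
G1 X111.130 Y92.637
G1 X118.473 Y74.869
G1 X119.084 Y54.536
G1 X110.132 Y37.151
M5
G00 X96.099 Y27.028
M3 S505
G1 X108.471 Y40.915 F1793
G1 X115.902 Y50.835
G1 X118.390 Y56.786
G1 X115.935 Y58.769
G1 X108.539 Y56.785
M5
G00 X73.030 Y86.419
M3 S505
G1 X71.379 Y91.500 F1793
G1 X67.056 Y94.641
G1 X61.714 Y94.641
G1 X57.391 Y91.500
G1 X55.740 Y86.419
G1 X57.391 Y81.338
G1 X61.714 Y78.197
G1 X67.056 Y78.197
G1 X71.379 Y81.338
G1 X73.030 Y86.419
M5
G00 X10.965 Y74.769
M3 S505
G1 X109.690 Y67.665 F1793
M5
G00 X14.351 Y122.707
M3 S505
G1 X27.368 Y122.707 F1793
G1 X27.368 Y99.838
G1 X14.351 Y99.838
G1 X14.351 Y122.707
M5
G00 X41.607 Y110.723
M3 S505
G1 X90.837 Y110.723 F1793
G1 X90.837 Y47.912
G1 X41.607 Y47.912
G1 X41.607 Y110.723
M5
G00 X106.845 Y80.763
M3 S505
G1 X107.489 Y86.249 F1793
G1 X103.579 Y89.022
G1 X95.113 Y89.081
G1 X82.091 Y86.427
G1 X64.515 Y81.060
M5
G00 X15.277 Y118.827
M3 S505
G1 X18.862 Y123.459 F1793
G1 X23.665 Y128.606
G1 X26.788 Y131.693
G1 X25.335 Y130.146
G1 X16.407 Y121.390
M5
G00 X0.000 Y0.000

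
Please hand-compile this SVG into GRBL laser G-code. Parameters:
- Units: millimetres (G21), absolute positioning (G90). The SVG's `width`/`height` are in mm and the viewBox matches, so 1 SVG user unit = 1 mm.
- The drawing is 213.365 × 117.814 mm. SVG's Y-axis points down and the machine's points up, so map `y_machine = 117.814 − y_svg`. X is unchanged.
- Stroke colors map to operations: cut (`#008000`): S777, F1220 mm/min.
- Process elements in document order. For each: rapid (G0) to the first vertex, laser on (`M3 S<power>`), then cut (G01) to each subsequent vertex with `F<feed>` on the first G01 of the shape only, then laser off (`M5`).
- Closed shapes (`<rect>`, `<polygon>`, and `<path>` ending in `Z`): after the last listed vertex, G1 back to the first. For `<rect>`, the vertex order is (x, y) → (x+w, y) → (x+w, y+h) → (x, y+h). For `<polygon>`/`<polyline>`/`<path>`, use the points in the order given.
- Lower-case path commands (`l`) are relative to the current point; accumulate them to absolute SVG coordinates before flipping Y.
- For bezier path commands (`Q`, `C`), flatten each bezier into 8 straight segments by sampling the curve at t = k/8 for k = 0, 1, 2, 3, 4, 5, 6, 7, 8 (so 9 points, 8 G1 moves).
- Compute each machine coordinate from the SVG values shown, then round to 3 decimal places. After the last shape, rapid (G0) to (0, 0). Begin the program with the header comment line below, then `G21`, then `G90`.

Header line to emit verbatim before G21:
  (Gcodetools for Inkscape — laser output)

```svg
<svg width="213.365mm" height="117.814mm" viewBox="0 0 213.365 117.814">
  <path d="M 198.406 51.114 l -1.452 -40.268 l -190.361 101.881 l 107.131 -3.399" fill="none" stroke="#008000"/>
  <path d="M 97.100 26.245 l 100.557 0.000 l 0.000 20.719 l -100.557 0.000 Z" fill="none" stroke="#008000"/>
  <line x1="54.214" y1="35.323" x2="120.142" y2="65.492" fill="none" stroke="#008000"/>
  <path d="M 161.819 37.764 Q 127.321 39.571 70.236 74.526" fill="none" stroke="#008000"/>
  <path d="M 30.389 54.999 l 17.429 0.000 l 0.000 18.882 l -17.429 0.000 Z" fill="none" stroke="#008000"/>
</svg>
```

(Gcodetools for Inkscape — laser output)
G21
G90
G0 X198.406 Y66.700
M3 S777
G01 X196.954 Y106.968 F1220
G01 X6.593 Y5.087
G01 X113.724 Y8.486
M5
G0 X97.100 Y91.569
M3 S777
G01 X197.657 Y91.569 F1220
G01 X197.657 Y70.850
G01 X97.100 Y70.850
G01 X97.100 Y91.569
M5
G0 X54.214 Y82.491
M3 S777
G01 X120.142 Y52.322 F1220
M5
G0 X161.819 Y80.050
M3 S777
G01 X152.842 Y79.080 F1220
G01 X143.158 Y77.075
G01 X132.769 Y74.033
G01 X121.674 Y69.956
G01 X109.873 Y64.843
G01 X97.367 Y58.694
G01 X84.154 Y51.509
G01 X70.236 Y43.288
M5
G0 X30.389 Y62.815
M3 S777
G01 X47.818 Y62.815 F1220
G01 X47.818 Y43.933
G01 X30.389 Y43.933
G01 X30.389 Y62.815
M5
G0 X0.000 Y0.000

1 u = 1 mm; y_m = 117.814 − y.

[1] `<path>` open polyline, #008000→cut S777 F1220: (198.406,66.700) → (196.954,106.968) → (6.593,5.087) → (113.724,8.486)

[2] `<path>` rectangle, #008000→cut S777 F1220: (97.100,91.569) → (197.657,91.569) → (197.657,70.850) → (97.100,70.850) → (97.100,91.569) (closed)

[3] `<line>` line segment, #008000→cut S777 F1220: (54.214,82.491) → (120.142,52.322)

[4] `<path>` quadratic bezier, #008000→cut S777 F1220: (161.819,80.050) → (152.842,79.080) → (143.158,77.075) → (132.769,74.033) → (121.674,69.956) → (109.873,64.843) → (97.367,58.694) → (84.154,51.509) → (70.236,43.288)

[5] `<path>` rectangle, #008000→cut S777 F1220: (30.389,62.815) → (47.818,62.815) → (47.818,43.933) → (30.389,43.933) → (30.389,62.815) (closed)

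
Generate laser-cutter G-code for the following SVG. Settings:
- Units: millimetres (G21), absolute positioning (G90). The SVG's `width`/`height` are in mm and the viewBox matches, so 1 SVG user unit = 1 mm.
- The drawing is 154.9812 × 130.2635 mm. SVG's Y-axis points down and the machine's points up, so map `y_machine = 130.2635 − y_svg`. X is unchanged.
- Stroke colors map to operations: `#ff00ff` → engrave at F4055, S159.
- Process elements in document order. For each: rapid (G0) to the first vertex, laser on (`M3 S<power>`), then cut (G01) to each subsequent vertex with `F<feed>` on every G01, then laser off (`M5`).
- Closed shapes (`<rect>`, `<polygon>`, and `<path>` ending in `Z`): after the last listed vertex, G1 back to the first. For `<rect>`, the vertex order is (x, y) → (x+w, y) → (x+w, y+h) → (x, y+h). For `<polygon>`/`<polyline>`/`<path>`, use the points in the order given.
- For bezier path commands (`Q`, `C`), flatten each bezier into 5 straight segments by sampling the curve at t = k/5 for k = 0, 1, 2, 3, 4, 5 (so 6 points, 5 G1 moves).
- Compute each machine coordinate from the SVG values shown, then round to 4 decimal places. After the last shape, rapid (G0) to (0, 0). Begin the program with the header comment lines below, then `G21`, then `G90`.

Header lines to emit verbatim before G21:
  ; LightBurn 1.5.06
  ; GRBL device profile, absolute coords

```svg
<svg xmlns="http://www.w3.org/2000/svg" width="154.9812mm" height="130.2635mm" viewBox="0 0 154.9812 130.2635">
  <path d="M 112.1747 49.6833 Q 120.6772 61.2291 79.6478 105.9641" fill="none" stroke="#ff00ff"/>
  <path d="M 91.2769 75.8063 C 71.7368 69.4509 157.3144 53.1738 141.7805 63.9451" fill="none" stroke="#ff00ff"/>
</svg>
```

viewBox `0 0 154.9812 130.2635` with mm width/height → 1 unit = 1 mm. Flip: y_m = 130.2635 − y_svg.

**Shape 1** — `<path>` quadratic bezier, stroke `#ff00ff` → engrave (S159, F4055). Control points (SVG): P0=(112.1747,49.6833), P1=(120.6772,61.2291), P2=(79.6478,105.9641); sampled at t=k/5. Machine vertices: (112.1747,80.5802) → (113.5944,74.6343) → (111.0516,66.0333) → (104.5462,54.7771) → (94.0783,40.8658) → (79.6478,24.2994). Open path.

**Shape 2** — `<path>` cubic bezier, stroke `#ff00ff` → engrave (S159, F4055). Control points (SVG): P0=(91.2769,75.8063), P1=(71.7368,69.4509), P2=(157.3144,53.1738), P3=(141.7805,63.9451); sampled at t=k/5. Machine vertices: (91.2769,54.4572) → (90.5171,59.1653) → (105.0866,64.4800) → (125.0863,68.6268) → (140.6173,69.8311) → (141.7805,66.3184). Open path.

; LightBurn 1.5.06
; GRBL device profile, absolute coords
G21
G90
G0 X112.1747 Y80.5802
M3 S159
G01 X113.5944 Y74.6343 F4055
G01 X111.0516 Y66.0333 F4055
G01 X104.5462 Y54.7771 F4055
G01 X94.0783 Y40.8658 F4055
G01 X79.6478 Y24.2994 F4055
M5
G0 X91.2769 Y54.4572
M3 S159
G01 X90.5171 Y59.1653 F4055
G01 X105.0866 Y64.4800 F4055
G01 X125.0863 Y68.6268 F4055
G01 X140.6173 Y69.8311 F4055
G01 X141.7805 Y66.3184 F4055
M5
G0 X0.0000 Y0.0000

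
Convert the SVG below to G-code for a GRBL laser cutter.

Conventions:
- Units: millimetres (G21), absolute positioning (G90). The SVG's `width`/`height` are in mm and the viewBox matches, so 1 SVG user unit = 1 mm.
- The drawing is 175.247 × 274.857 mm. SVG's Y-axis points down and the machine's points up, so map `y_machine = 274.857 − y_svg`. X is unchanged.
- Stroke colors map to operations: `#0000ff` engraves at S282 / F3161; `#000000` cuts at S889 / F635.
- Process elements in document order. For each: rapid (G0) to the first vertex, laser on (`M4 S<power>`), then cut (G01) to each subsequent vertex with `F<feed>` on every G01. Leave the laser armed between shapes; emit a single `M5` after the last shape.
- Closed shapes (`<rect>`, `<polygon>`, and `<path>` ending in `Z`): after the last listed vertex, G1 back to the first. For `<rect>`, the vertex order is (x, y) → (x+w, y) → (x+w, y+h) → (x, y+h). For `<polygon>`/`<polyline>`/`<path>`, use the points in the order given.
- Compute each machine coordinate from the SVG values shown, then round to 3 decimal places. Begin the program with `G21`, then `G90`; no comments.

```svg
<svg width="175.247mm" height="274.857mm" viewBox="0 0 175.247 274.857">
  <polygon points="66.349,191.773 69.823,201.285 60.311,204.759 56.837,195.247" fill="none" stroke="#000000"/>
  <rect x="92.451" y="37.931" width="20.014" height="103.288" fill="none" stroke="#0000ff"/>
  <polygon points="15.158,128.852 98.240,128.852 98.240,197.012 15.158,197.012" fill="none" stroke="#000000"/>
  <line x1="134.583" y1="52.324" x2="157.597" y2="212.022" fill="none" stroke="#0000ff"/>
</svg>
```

viewBox `0 0 175.247 274.857` with mm width/height → 1 unit = 1 mm. Flip: y_m = 274.857 − y_svg.

**Shape 1** — `<polygon>` regular polygon, stroke `#000000` → cut (S889, F635). Machine vertices: (66.349,83.084) → (69.823,73.572) → (60.311,70.098) → (56.837,79.610) → (66.349,83.084). Closed: final G1 returns to the first vertex.

**Shape 2** — `<rect>` rectangle, stroke `#0000ff` → engrave (S282, F3161). Machine vertices: (92.451,236.926) → (112.465,236.926) → (112.465,133.638) → (92.451,133.638) → (92.451,236.926). Closed: final G1 returns to the first vertex.

**Shape 3** — `<polygon>` rectangle, stroke `#000000` → cut (S889, F635). Machine vertices: (15.158,146.005) → (98.240,146.005) → (98.240,77.845) → (15.158,77.845) → (15.158,146.005). Closed: final G1 returns to the first vertex.

**Shape 4** — `<line>` line segment, stroke `#0000ff` → engrave (S282, F3161). Machine vertices: (134.583,222.533) → (157.597,62.835). Open path.

G21
G90
G0 X66.349 Y83.084
M4 S889
G01 X69.823 Y73.572 F635
G01 X60.311 Y70.098 F635
G01 X56.837 Y79.610 F635
G01 X66.349 Y83.084 F635
G0 X92.451 Y236.926
M4 S282
G01 X112.465 Y236.926 F3161
G01 X112.465 Y133.638 F3161
G01 X92.451 Y133.638 F3161
G01 X92.451 Y236.926 F3161
G0 X15.158 Y146.005
M4 S889
G01 X98.240 Y146.005 F635
G01 X98.240 Y77.845 F635
G01 X15.158 Y77.845 F635
G01 X15.158 Y146.005 F635
G0 X134.583 Y222.533
M4 S282
G01 X157.597 Y62.835 F3161
M5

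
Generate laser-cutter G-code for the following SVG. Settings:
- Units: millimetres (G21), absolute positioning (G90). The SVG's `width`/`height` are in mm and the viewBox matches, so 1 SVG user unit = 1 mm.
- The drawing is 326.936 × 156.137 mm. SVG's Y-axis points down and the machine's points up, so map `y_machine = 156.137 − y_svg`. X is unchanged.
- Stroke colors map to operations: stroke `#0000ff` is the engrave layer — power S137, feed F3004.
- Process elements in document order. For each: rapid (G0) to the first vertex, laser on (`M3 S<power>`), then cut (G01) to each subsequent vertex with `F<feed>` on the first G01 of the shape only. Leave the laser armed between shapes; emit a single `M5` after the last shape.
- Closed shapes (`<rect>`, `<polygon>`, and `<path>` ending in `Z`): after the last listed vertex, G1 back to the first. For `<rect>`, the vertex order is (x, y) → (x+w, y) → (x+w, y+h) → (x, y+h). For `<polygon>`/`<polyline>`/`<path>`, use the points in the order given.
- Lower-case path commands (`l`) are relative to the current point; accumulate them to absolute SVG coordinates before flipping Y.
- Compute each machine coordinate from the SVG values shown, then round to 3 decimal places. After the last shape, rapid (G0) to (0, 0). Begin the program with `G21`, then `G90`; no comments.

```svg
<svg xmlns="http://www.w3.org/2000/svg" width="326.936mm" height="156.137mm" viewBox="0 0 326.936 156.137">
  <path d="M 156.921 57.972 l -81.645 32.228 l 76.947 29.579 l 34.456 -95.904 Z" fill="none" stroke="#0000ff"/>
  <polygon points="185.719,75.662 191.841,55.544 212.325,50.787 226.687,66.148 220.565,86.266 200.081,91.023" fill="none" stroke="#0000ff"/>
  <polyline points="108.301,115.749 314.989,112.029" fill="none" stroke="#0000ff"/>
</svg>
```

Since the viewBox matches the mm dimensions, user units are millimetres directly. The only transform is the Y-flip y_m = 156.137 − y_svg.

Shape 1 is a closed polygon drawn with `<path>`. Its stroke #0000ff means engrave at S137, F3004. After flipping Y the toolpath is (156.921,98.165) → (75.276,65.937) → (152.223,36.358) → (186.679,132.262) → (156.921,98.165), returning to the start.

Shape 2 is a regular polygon drawn with `<polygon>`. Its stroke #0000ff means engrave at S137, F3004. After flipping Y the toolpath is (185.719,80.475) → (191.841,100.593) → (212.325,105.350) → (226.687,89.989) → (220.565,69.871) → (200.081,65.114) → (185.719,80.475), returning to the start.

Shape 3 is a line segment drawn with `<polyline>`. Its stroke #0000ff means engrave at S137, F3004. After flipping Y the toolpath is (108.301,40.388) → (314.989,44.108).

G21
G90
G0 X156.921 Y98.165
M3 S137
G01 X75.276 Y65.937 F3004
G01 X152.223 Y36.358
G01 X186.679 Y132.262
G01 X156.921 Y98.165
G0 X185.719 Y80.475
M3 S137
G01 X191.841 Y100.593 F3004
G01 X212.325 Y105.350
G01 X226.687 Y89.989
G01 X220.565 Y69.871
G01 X200.081 Y65.114
G01 X185.719 Y80.475
G0 X108.301 Y40.388
M3 S137
G01 X314.989 Y44.108 F3004
M5
G0 X0.000 Y0.000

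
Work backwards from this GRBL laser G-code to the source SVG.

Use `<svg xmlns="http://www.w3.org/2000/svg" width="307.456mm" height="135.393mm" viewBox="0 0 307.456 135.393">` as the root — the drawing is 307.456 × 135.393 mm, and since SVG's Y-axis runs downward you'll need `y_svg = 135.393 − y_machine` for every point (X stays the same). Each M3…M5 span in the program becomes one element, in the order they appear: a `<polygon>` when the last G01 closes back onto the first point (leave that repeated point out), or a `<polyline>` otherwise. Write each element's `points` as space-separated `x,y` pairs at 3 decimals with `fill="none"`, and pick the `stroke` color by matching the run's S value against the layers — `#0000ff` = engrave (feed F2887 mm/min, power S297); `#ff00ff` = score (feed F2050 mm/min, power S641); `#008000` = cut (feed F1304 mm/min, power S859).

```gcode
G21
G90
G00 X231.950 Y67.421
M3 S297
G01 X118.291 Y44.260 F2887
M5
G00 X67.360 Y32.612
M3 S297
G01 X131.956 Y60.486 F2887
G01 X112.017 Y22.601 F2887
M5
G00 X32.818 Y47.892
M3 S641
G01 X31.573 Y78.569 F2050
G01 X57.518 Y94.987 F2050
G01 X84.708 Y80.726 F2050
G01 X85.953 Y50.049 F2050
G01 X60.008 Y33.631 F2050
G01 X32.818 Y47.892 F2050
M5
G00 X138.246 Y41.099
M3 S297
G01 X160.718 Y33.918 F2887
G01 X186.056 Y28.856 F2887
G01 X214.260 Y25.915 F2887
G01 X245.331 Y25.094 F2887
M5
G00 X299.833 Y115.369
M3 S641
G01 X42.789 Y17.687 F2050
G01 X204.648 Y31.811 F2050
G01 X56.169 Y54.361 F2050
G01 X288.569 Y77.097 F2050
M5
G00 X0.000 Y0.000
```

Machine Y-up, SVG Y-down with viewBox height 135.393, so y_svg = 135.393 − y_machine; X carries over.

Run 1: power S297 maps to stroke `#0000ff` (engrave). The run is open, so emit a `<polyline>` with points (Y-flipped): 231.950,67.972 118.291,91.133.

Run 2: the run's S297 means `#0000ff` (engrave). The run is open, so emit a `<polyline>` with points (Y-flipped): 67.360,102.781 131.956,74.907 112.017,112.792.

Run 3: power S641 maps to stroke `#ff00ff` (score). The run returns to its start, so emit a `<polygon>` with points (Y-flipped): 32.818,87.501 31.573,56.824 57.518,40.406 84.708,54.667 85.953,85.344 60.008,101.762.

Run 4: S297 ⇒ engrave layer `#0000ff`. The run is open, so emit a `<polyline>` with points (Y-flipped): 138.246,94.294 160.718,101.475 186.056,106.537 214.260,109.478 245.331,110.299.

Run 5: S641 ⇒ score layer `#ff00ff`. The run is open, so emit a `<polyline>` with points (Y-flipped): 299.833,20.024 42.789,117.706 204.648,103.582 56.169,81.032 288.569,58.296.

<svg xmlns="http://www.w3.org/2000/svg" width="307.456mm" height="135.393mm" viewBox="0 0 307.456 135.393">
  <polyline points="231.950,67.972 118.291,91.133" fill="none" stroke="#0000ff"/>
  <polyline points="67.360,102.781 131.956,74.907 112.017,112.792" fill="none" stroke="#0000ff"/>
  <polygon points="32.818,87.501 31.573,56.824 57.518,40.406 84.708,54.667 85.953,85.344 60.008,101.762" fill="none" stroke="#ff00ff"/>
  <polyline points="138.246,94.294 160.718,101.475 186.056,106.537 214.260,109.478 245.331,110.299" fill="none" stroke="#0000ff"/>
  <polyline points="299.833,20.024 42.789,117.706 204.648,103.582 56.169,81.032 288.569,58.296" fill="none" stroke="#ff00ff"/>
</svg>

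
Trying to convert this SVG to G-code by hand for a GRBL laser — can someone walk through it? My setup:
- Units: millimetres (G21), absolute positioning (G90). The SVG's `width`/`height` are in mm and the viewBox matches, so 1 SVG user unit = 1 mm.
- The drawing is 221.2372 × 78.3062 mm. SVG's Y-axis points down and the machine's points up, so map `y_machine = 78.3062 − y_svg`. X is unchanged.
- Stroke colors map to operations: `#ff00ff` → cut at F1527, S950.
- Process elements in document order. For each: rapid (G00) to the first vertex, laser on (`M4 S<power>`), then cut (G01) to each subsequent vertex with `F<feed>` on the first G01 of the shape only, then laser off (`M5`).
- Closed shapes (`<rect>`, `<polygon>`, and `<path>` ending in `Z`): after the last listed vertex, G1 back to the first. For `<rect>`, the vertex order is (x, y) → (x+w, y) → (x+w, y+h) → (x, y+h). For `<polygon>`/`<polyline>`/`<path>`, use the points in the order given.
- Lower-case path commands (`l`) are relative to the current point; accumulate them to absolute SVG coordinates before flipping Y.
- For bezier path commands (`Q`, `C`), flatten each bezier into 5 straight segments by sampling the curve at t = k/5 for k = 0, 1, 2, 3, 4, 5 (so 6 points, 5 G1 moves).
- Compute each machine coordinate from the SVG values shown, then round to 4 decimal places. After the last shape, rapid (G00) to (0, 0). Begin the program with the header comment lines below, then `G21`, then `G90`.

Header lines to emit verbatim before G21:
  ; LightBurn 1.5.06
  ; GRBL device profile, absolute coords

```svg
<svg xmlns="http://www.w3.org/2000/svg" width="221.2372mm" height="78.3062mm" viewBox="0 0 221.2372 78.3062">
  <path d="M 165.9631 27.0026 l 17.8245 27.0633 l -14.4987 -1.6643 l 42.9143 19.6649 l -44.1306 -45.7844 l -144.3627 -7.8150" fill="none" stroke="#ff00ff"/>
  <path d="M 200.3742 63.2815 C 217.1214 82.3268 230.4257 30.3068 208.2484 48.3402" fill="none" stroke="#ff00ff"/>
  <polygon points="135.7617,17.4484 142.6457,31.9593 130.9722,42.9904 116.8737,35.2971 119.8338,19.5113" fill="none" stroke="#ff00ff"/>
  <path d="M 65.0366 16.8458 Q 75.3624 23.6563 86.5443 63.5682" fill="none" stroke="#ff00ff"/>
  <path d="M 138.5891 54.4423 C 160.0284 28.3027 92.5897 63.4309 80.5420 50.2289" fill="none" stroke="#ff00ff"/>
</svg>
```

; LightBurn 1.5.06
; GRBL device profile, absolute coords
G21
G90
G00 X165.9631 Y51.3036
M4 S950
G01 X183.7876 Y24.2403 F1527
G01 X169.2889 Y25.9046
G01 X212.2032 Y6.2397
G01 X168.0726 Y52.0241
G01 X23.7099 Y59.8391
M5
G00 X200.3742 Y15.0247
M4 S950
G01 X209.7531 Y10.9964 F1527
G01 X216.7678 Y17.2501
G01 X219.8805 Y27.0120
G01 X217.5533 Y33.5086
G01 X208.2484 Y29.9660
M5
G00 X135.7617 Y60.8578
M4 S950
G01 X142.6457 Y46.3469 F1527
G01 X130.9722 Y35.3158
G01 X116.8737 Y43.0091
G01 X119.8338 Y58.7949
G01 X135.7617 Y60.8578
M5
G00 X65.0366 Y61.4604
M4 S950
G01 X69.2012 Y57.4121 F1527
G01 X73.4342 Y50.7158
G01 X77.7358 Y41.3713
G01 X82.1058 Y29.3787
G01 X86.5443 Y14.7380
M5
G00 X138.5891 Y23.8639
M4 S950
G01 X141.9415 Y33.0723 F1527
G01 X130.8880 Y32.8371
G01 X112.3537 Y28.4191
G01 X93.2634 Y25.0789
G01 X80.5420 Y28.0773
M5
G00 X0.0000 Y0.0000

viewBox `0 0 221.2372 78.3062` with mm width/height → 1 unit = 1 mm. Flip: y_m = 78.3062 − y_svg.

**Shape 1** — `<path>` open polyline, stroke `#ff00ff` → cut (S950, F1527). Machine vertices: (165.9631,51.3036) → (183.7876,24.2403) → (169.2889,25.9046) → (212.2032,6.2397) → (168.0726,52.0241) → (23.7099,59.8391). Open path.

**Shape 2** — `<path>` cubic bezier, stroke `#ff00ff` → cut (S950, F1527). Control points (SVG): P0=(200.3742,63.2815), P1=(217.1214,82.3268), P2=(230.4257,30.3068), P3=(208.2484,48.3402); sampled at t=k/5. Machine vertices: (200.3742,15.0247) → (209.7531,10.9964) → (216.7678,17.2501) → (219.8805,27.0120) → (217.5533,33.5086) → (208.2484,29.9660). Open path.

**Shape 3** — `<polygon>` regular polygon, stroke `#ff00ff` → cut (S950, F1527). Machine vertices: (135.7617,60.8578) → (142.6457,46.3469) → (130.9722,35.3158) → (116.8737,43.0091) → (119.8338,58.7949) → (135.7617,60.8578). Closed: final G1 returns to the first vertex.

**Shape 4** — `<path>` quadratic bezier, stroke `#ff00ff` → cut (S950, F1527). Control points (SVG): P0=(65.0366,16.8458), P1=(75.3624,23.6563), P2=(86.5443,63.5682); sampled at t=k/5. Machine vertices: (65.0366,61.4604) → (69.2012,57.4121) → (73.4342,50.7158) → (77.7358,41.3713) → (82.1058,29.3787) → (86.5443,14.7380). Open path.

**Shape 5** — `<path>` cubic bezier, stroke `#ff00ff` → cut (S950, F1527). Control points (SVG): P0=(138.5891,54.4423), P1=(160.0284,28.3027), P2=(92.5897,63.4309), P3=(80.5420,50.2289); sampled at t=k/5. Machine vertices: (138.5891,23.8639) → (141.9415,33.0723) → (130.8880,32.8371) → (112.3537,28.4191) → (93.2634,25.0789) → (80.5420,28.0773). Open path.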